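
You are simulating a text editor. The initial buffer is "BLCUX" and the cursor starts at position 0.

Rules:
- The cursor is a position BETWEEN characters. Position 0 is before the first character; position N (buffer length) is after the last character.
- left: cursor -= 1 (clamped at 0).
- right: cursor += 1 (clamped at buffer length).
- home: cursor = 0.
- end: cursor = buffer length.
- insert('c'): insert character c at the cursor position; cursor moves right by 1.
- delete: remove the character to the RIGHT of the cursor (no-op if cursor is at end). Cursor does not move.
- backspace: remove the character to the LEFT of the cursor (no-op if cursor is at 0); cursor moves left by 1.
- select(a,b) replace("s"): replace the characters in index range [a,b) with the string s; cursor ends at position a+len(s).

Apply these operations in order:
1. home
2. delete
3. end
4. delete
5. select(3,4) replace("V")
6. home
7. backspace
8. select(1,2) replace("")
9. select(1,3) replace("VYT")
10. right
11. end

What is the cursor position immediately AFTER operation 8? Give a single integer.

After op 1 (home): buf='BLCUX' cursor=0
After op 2 (delete): buf='LCUX' cursor=0
After op 3 (end): buf='LCUX' cursor=4
After op 4 (delete): buf='LCUX' cursor=4
After op 5 (select(3,4) replace("V")): buf='LCUV' cursor=4
After op 6 (home): buf='LCUV' cursor=0
After op 7 (backspace): buf='LCUV' cursor=0
After op 8 (select(1,2) replace("")): buf='LUV' cursor=1

Answer: 1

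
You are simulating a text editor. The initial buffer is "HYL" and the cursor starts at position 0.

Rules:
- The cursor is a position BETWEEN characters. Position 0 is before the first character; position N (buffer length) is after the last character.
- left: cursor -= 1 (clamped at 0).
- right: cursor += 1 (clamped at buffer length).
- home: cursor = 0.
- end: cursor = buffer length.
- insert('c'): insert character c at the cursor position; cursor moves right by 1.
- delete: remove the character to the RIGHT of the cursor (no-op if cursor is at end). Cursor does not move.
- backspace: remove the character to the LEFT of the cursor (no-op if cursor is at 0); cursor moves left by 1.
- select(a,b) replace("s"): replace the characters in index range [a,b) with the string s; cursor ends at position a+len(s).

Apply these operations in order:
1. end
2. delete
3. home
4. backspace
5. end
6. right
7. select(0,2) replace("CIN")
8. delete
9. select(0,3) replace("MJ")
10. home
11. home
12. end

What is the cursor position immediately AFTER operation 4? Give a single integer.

Answer: 0

Derivation:
After op 1 (end): buf='HYL' cursor=3
After op 2 (delete): buf='HYL' cursor=3
After op 3 (home): buf='HYL' cursor=0
After op 4 (backspace): buf='HYL' cursor=0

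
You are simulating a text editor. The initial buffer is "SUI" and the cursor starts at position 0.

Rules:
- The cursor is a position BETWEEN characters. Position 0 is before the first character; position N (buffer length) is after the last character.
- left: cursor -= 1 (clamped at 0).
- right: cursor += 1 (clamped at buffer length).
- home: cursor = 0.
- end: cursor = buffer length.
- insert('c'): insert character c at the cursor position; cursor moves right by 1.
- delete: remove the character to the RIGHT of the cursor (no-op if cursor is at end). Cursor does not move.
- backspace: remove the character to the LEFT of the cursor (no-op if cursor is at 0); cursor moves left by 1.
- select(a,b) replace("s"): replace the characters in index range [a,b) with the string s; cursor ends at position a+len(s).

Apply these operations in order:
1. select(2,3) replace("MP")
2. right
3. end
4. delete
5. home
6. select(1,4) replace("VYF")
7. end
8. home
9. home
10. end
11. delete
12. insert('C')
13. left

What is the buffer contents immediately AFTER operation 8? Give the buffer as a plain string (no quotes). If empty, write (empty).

Answer: SVYF

Derivation:
After op 1 (select(2,3) replace("MP")): buf='SUMP' cursor=4
After op 2 (right): buf='SUMP' cursor=4
After op 3 (end): buf='SUMP' cursor=4
After op 4 (delete): buf='SUMP' cursor=4
After op 5 (home): buf='SUMP' cursor=0
After op 6 (select(1,4) replace("VYF")): buf='SVYF' cursor=4
After op 7 (end): buf='SVYF' cursor=4
After op 8 (home): buf='SVYF' cursor=0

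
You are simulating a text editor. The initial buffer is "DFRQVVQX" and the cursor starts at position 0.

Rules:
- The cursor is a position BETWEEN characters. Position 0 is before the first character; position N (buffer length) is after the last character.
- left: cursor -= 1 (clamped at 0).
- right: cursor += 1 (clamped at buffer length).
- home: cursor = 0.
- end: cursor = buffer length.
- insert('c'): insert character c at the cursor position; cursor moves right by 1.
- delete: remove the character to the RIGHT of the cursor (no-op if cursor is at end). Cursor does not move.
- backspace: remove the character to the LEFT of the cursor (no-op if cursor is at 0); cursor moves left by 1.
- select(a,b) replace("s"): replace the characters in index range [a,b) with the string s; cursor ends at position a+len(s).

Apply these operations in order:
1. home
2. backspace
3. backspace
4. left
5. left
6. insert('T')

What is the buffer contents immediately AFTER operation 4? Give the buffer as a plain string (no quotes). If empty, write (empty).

Answer: DFRQVVQX

Derivation:
After op 1 (home): buf='DFRQVVQX' cursor=0
After op 2 (backspace): buf='DFRQVVQX' cursor=0
After op 3 (backspace): buf='DFRQVVQX' cursor=0
After op 4 (left): buf='DFRQVVQX' cursor=0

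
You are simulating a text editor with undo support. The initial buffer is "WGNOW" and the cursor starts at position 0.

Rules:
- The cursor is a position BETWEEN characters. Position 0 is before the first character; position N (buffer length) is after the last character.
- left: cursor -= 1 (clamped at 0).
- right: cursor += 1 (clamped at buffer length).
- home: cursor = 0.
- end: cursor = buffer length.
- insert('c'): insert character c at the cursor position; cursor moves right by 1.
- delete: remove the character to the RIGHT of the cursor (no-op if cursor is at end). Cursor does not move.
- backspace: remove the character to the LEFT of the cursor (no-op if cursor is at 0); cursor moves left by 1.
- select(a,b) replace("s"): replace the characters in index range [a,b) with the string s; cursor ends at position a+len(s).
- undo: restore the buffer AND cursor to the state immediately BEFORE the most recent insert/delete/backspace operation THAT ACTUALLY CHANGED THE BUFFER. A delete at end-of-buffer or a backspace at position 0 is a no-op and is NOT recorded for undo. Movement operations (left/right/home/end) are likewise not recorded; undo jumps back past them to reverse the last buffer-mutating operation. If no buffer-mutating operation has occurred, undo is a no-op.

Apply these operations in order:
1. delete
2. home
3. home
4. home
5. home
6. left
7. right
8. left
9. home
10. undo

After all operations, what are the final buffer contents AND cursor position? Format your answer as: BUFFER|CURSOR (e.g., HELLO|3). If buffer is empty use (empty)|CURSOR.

After op 1 (delete): buf='GNOW' cursor=0
After op 2 (home): buf='GNOW' cursor=0
After op 3 (home): buf='GNOW' cursor=0
After op 4 (home): buf='GNOW' cursor=0
After op 5 (home): buf='GNOW' cursor=0
After op 6 (left): buf='GNOW' cursor=0
After op 7 (right): buf='GNOW' cursor=1
After op 8 (left): buf='GNOW' cursor=0
After op 9 (home): buf='GNOW' cursor=0
After op 10 (undo): buf='WGNOW' cursor=0

Answer: WGNOW|0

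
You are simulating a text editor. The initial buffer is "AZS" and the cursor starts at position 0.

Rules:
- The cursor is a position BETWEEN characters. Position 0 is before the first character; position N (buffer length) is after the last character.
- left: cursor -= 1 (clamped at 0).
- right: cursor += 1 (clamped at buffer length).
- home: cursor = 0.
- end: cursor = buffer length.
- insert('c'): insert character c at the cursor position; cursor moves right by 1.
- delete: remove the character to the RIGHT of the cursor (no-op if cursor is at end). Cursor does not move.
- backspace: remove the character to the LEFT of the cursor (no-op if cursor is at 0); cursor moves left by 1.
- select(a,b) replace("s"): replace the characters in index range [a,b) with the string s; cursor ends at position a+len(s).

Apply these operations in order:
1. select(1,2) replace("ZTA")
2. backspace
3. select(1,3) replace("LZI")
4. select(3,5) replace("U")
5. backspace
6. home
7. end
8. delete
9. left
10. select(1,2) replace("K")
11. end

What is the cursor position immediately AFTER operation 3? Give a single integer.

Answer: 4

Derivation:
After op 1 (select(1,2) replace("ZTA")): buf='AZTAS' cursor=4
After op 2 (backspace): buf='AZTS' cursor=3
After op 3 (select(1,3) replace("LZI")): buf='ALZIS' cursor=4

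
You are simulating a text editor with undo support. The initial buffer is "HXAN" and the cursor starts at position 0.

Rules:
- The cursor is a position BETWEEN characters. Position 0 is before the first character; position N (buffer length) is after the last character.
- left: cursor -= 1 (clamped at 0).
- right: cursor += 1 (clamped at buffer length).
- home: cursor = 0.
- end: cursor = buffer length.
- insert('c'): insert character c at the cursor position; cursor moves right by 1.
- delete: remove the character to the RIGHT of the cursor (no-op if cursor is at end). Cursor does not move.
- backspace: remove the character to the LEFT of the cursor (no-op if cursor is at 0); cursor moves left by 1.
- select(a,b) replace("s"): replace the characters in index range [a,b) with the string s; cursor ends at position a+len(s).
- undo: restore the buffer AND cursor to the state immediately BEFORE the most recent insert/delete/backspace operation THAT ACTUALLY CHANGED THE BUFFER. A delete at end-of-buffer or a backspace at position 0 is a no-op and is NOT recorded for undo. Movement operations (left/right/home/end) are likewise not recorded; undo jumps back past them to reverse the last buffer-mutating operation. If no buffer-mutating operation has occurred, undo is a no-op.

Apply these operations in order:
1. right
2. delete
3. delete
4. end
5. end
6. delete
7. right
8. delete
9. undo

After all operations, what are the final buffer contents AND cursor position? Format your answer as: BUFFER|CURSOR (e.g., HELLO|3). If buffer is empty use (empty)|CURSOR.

Answer: HAN|1

Derivation:
After op 1 (right): buf='HXAN' cursor=1
After op 2 (delete): buf='HAN' cursor=1
After op 3 (delete): buf='HN' cursor=1
After op 4 (end): buf='HN' cursor=2
After op 5 (end): buf='HN' cursor=2
After op 6 (delete): buf='HN' cursor=2
After op 7 (right): buf='HN' cursor=2
After op 8 (delete): buf='HN' cursor=2
After op 9 (undo): buf='HAN' cursor=1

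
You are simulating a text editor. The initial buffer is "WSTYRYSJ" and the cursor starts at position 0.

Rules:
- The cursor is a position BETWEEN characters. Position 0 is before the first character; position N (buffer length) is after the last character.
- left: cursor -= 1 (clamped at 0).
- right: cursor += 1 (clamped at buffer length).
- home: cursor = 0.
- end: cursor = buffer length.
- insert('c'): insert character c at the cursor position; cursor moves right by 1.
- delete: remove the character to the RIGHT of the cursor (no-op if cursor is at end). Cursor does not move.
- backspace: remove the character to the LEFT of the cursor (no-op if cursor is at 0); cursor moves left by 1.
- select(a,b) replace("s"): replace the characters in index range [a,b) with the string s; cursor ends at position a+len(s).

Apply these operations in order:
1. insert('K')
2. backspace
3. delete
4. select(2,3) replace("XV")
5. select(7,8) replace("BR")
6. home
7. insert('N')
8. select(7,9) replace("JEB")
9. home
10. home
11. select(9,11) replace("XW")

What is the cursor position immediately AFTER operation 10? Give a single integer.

After op 1 (insert('K')): buf='KWSTYRYSJ' cursor=1
After op 2 (backspace): buf='WSTYRYSJ' cursor=0
After op 3 (delete): buf='STYRYSJ' cursor=0
After op 4 (select(2,3) replace("XV")): buf='STXVRYSJ' cursor=4
After op 5 (select(7,8) replace("BR")): buf='STXVRYSBR' cursor=9
After op 6 (home): buf='STXVRYSBR' cursor=0
After op 7 (insert('N')): buf='NSTXVRYSBR' cursor=1
After op 8 (select(7,9) replace("JEB")): buf='NSTXVRYJEBR' cursor=10
After op 9 (home): buf='NSTXVRYJEBR' cursor=0
After op 10 (home): buf='NSTXVRYJEBR' cursor=0

Answer: 0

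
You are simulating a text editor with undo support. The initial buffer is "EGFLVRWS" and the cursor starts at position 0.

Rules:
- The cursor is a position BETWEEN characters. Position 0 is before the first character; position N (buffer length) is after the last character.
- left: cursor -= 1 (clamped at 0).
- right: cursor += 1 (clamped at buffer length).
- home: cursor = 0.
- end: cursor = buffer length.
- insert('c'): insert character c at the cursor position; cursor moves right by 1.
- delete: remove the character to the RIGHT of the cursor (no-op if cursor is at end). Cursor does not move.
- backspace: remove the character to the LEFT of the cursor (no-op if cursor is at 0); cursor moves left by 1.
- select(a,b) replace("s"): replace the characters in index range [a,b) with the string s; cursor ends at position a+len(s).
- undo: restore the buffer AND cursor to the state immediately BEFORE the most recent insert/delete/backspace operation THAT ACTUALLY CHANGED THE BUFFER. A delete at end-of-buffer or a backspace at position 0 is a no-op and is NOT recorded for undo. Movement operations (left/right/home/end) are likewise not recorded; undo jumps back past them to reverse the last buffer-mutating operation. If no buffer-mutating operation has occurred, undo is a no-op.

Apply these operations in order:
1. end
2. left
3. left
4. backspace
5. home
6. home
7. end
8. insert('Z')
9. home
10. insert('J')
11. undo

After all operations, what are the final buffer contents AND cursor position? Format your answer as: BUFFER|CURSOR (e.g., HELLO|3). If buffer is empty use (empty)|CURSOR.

Answer: EGFLVWSZ|0

Derivation:
After op 1 (end): buf='EGFLVRWS' cursor=8
After op 2 (left): buf='EGFLVRWS' cursor=7
After op 3 (left): buf='EGFLVRWS' cursor=6
After op 4 (backspace): buf='EGFLVWS' cursor=5
After op 5 (home): buf='EGFLVWS' cursor=0
After op 6 (home): buf='EGFLVWS' cursor=0
After op 7 (end): buf='EGFLVWS' cursor=7
After op 8 (insert('Z')): buf='EGFLVWSZ' cursor=8
After op 9 (home): buf='EGFLVWSZ' cursor=0
After op 10 (insert('J')): buf='JEGFLVWSZ' cursor=1
After op 11 (undo): buf='EGFLVWSZ' cursor=0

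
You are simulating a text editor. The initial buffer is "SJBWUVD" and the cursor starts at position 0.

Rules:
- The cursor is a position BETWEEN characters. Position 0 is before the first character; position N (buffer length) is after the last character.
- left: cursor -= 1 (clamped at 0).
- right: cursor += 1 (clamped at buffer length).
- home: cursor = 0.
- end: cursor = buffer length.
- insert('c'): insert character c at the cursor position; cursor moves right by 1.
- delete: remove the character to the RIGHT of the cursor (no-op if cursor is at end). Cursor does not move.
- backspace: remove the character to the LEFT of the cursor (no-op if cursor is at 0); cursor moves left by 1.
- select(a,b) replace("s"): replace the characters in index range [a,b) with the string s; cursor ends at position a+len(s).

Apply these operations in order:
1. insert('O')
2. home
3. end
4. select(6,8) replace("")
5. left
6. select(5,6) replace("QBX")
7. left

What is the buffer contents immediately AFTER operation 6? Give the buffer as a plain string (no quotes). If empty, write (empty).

Answer: OSJBWQBX

Derivation:
After op 1 (insert('O')): buf='OSJBWUVD' cursor=1
After op 2 (home): buf='OSJBWUVD' cursor=0
After op 3 (end): buf='OSJBWUVD' cursor=8
After op 4 (select(6,8) replace("")): buf='OSJBWU' cursor=6
After op 5 (left): buf='OSJBWU' cursor=5
After op 6 (select(5,6) replace("QBX")): buf='OSJBWQBX' cursor=8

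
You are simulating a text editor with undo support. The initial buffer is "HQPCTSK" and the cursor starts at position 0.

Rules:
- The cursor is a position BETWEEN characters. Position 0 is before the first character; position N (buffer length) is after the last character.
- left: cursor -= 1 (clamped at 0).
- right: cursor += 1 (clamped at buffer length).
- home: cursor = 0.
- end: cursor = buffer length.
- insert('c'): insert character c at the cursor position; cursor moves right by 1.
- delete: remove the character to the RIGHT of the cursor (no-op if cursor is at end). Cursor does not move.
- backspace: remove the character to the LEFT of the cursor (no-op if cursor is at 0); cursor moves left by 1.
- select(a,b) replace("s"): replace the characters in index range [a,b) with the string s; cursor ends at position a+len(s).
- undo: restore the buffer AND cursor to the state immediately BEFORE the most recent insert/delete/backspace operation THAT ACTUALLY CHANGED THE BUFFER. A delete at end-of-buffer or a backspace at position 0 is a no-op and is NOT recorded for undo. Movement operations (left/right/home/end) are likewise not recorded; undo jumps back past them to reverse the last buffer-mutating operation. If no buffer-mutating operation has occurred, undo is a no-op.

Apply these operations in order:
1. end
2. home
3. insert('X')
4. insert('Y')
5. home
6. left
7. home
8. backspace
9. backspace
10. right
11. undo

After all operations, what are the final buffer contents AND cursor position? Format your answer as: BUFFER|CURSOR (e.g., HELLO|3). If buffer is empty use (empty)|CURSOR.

Answer: XHQPCTSK|1

Derivation:
After op 1 (end): buf='HQPCTSK' cursor=7
After op 2 (home): buf='HQPCTSK' cursor=0
After op 3 (insert('X')): buf='XHQPCTSK' cursor=1
After op 4 (insert('Y')): buf='XYHQPCTSK' cursor=2
After op 5 (home): buf='XYHQPCTSK' cursor=0
After op 6 (left): buf='XYHQPCTSK' cursor=0
After op 7 (home): buf='XYHQPCTSK' cursor=0
After op 8 (backspace): buf='XYHQPCTSK' cursor=0
After op 9 (backspace): buf='XYHQPCTSK' cursor=0
After op 10 (right): buf='XYHQPCTSK' cursor=1
After op 11 (undo): buf='XHQPCTSK' cursor=1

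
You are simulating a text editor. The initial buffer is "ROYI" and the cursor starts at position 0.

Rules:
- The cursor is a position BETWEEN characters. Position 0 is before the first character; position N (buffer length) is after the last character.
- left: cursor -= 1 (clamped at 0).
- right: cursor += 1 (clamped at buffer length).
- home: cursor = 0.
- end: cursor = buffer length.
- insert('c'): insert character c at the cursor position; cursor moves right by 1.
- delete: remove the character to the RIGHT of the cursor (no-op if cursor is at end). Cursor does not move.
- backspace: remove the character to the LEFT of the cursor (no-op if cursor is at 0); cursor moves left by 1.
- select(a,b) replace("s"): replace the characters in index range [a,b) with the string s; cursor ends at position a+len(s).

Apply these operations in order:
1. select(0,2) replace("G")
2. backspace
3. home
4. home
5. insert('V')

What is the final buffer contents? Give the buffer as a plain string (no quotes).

Answer: VYI

Derivation:
After op 1 (select(0,2) replace("G")): buf='GYI' cursor=1
After op 2 (backspace): buf='YI' cursor=0
After op 3 (home): buf='YI' cursor=0
After op 4 (home): buf='YI' cursor=0
After op 5 (insert('V')): buf='VYI' cursor=1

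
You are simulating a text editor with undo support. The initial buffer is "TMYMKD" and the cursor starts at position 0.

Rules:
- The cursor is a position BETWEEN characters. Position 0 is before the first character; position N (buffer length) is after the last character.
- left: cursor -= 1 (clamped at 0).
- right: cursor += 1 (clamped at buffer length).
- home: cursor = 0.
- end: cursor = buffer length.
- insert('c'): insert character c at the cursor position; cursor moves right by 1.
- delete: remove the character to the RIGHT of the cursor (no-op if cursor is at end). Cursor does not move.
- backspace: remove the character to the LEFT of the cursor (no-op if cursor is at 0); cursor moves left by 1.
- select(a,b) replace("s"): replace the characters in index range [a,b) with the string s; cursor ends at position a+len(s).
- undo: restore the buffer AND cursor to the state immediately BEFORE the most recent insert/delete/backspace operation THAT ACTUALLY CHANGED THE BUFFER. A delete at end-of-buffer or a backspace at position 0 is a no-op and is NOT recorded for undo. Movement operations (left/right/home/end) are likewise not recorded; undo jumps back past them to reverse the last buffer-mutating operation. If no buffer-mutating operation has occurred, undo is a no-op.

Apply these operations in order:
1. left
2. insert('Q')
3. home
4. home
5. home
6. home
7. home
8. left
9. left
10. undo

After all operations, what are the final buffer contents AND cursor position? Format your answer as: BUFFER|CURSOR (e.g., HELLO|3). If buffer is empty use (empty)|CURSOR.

Answer: TMYMKD|0

Derivation:
After op 1 (left): buf='TMYMKD' cursor=0
After op 2 (insert('Q')): buf='QTMYMKD' cursor=1
After op 3 (home): buf='QTMYMKD' cursor=0
After op 4 (home): buf='QTMYMKD' cursor=0
After op 5 (home): buf='QTMYMKD' cursor=0
After op 6 (home): buf='QTMYMKD' cursor=0
After op 7 (home): buf='QTMYMKD' cursor=0
After op 8 (left): buf='QTMYMKD' cursor=0
After op 9 (left): buf='QTMYMKD' cursor=0
After op 10 (undo): buf='TMYMKD' cursor=0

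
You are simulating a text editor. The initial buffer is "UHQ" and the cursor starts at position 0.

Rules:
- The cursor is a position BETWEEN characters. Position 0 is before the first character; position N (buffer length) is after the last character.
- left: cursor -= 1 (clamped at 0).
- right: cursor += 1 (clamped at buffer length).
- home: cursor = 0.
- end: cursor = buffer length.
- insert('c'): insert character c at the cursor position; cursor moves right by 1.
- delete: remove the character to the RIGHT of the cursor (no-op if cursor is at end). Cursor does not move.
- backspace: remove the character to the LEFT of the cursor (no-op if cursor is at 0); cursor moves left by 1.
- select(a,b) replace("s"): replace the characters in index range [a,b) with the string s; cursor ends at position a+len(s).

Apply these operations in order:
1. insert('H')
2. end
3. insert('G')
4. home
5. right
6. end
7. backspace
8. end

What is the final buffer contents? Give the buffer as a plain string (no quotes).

Answer: HUHQ

Derivation:
After op 1 (insert('H')): buf='HUHQ' cursor=1
After op 2 (end): buf='HUHQ' cursor=4
After op 3 (insert('G')): buf='HUHQG' cursor=5
After op 4 (home): buf='HUHQG' cursor=0
After op 5 (right): buf='HUHQG' cursor=1
After op 6 (end): buf='HUHQG' cursor=5
After op 7 (backspace): buf='HUHQ' cursor=4
After op 8 (end): buf='HUHQ' cursor=4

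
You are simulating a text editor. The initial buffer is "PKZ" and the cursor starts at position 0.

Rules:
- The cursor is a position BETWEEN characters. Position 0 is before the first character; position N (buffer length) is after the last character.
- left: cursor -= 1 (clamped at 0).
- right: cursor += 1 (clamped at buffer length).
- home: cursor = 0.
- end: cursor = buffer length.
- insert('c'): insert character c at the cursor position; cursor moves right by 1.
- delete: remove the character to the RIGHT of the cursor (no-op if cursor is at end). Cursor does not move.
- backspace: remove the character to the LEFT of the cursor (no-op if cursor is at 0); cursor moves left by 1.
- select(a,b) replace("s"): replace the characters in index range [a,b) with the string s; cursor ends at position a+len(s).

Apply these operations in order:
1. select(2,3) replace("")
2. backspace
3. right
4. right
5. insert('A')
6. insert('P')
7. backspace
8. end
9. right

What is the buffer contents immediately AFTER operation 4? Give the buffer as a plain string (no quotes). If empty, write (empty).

After op 1 (select(2,3) replace("")): buf='PK' cursor=2
After op 2 (backspace): buf='P' cursor=1
After op 3 (right): buf='P' cursor=1
After op 4 (right): buf='P' cursor=1

Answer: P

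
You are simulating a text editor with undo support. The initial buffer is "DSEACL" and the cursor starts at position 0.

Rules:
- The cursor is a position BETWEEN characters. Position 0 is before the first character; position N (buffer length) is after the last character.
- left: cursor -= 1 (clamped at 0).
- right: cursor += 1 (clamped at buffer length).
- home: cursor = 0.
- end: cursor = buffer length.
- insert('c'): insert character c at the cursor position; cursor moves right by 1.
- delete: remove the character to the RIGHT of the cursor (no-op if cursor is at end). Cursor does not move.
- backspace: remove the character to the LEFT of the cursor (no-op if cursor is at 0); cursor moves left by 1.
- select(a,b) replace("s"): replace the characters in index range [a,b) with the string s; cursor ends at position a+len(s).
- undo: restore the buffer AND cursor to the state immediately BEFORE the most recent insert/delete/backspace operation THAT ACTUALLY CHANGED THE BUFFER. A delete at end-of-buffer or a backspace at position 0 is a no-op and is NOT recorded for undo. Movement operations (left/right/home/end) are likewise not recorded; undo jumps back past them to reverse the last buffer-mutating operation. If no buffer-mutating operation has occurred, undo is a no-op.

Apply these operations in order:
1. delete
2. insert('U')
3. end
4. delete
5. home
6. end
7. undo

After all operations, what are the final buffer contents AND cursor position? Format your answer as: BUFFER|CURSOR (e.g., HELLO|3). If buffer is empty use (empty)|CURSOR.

After op 1 (delete): buf='SEACL' cursor=0
After op 2 (insert('U')): buf='USEACL' cursor=1
After op 3 (end): buf='USEACL' cursor=6
After op 4 (delete): buf='USEACL' cursor=6
After op 5 (home): buf='USEACL' cursor=0
After op 6 (end): buf='USEACL' cursor=6
After op 7 (undo): buf='SEACL' cursor=0

Answer: SEACL|0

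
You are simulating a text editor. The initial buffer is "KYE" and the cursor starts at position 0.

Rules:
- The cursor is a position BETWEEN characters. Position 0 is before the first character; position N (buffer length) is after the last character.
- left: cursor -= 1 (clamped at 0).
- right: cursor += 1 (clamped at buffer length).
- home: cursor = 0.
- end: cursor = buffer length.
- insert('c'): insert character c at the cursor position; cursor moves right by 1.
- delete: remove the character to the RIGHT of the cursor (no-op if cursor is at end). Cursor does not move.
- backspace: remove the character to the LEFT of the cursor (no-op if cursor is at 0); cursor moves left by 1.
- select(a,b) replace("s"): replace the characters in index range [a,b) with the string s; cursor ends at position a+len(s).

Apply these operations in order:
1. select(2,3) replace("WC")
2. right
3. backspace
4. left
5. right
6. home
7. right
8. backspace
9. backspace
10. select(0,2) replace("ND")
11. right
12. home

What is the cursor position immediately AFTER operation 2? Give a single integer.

Answer: 4

Derivation:
After op 1 (select(2,3) replace("WC")): buf='KYWC' cursor=4
After op 2 (right): buf='KYWC' cursor=4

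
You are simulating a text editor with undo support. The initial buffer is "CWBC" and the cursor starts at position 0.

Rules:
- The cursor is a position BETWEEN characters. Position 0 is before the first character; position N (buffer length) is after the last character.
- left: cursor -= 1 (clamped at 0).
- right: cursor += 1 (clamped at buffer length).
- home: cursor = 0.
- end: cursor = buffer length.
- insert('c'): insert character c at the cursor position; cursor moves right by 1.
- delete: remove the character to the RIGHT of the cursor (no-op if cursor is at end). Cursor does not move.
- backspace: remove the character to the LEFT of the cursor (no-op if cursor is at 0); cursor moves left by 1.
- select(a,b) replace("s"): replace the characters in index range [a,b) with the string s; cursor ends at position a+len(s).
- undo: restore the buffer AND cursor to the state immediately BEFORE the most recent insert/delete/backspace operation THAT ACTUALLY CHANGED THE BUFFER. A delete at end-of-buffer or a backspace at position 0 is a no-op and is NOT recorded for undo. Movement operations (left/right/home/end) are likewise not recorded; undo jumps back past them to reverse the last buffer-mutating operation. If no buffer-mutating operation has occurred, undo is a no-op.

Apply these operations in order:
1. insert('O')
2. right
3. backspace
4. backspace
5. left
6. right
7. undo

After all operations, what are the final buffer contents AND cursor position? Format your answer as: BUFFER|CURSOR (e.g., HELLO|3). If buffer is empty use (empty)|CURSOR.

Answer: OWBC|1

Derivation:
After op 1 (insert('O')): buf='OCWBC' cursor=1
After op 2 (right): buf='OCWBC' cursor=2
After op 3 (backspace): buf='OWBC' cursor=1
After op 4 (backspace): buf='WBC' cursor=0
After op 5 (left): buf='WBC' cursor=0
After op 6 (right): buf='WBC' cursor=1
After op 7 (undo): buf='OWBC' cursor=1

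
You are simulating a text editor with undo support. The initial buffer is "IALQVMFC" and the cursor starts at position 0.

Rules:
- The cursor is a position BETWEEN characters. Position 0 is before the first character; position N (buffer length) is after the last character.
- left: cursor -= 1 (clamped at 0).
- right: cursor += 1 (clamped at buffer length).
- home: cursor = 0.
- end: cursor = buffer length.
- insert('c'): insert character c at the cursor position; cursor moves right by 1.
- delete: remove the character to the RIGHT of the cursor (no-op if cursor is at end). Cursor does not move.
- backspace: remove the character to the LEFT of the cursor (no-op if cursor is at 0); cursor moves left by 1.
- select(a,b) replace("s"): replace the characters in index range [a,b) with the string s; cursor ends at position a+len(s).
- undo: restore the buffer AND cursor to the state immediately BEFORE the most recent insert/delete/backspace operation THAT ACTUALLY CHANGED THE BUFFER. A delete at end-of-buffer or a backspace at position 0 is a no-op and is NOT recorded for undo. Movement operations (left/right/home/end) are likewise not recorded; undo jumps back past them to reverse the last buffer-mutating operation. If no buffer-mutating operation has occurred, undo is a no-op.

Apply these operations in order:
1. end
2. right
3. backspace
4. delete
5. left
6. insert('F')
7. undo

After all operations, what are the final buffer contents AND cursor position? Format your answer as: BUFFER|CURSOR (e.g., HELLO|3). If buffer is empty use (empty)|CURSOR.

After op 1 (end): buf='IALQVMFC' cursor=8
After op 2 (right): buf='IALQVMFC' cursor=8
After op 3 (backspace): buf='IALQVMF' cursor=7
After op 4 (delete): buf='IALQVMF' cursor=7
After op 5 (left): buf='IALQVMF' cursor=6
After op 6 (insert('F')): buf='IALQVMFF' cursor=7
After op 7 (undo): buf='IALQVMF' cursor=6

Answer: IALQVMF|6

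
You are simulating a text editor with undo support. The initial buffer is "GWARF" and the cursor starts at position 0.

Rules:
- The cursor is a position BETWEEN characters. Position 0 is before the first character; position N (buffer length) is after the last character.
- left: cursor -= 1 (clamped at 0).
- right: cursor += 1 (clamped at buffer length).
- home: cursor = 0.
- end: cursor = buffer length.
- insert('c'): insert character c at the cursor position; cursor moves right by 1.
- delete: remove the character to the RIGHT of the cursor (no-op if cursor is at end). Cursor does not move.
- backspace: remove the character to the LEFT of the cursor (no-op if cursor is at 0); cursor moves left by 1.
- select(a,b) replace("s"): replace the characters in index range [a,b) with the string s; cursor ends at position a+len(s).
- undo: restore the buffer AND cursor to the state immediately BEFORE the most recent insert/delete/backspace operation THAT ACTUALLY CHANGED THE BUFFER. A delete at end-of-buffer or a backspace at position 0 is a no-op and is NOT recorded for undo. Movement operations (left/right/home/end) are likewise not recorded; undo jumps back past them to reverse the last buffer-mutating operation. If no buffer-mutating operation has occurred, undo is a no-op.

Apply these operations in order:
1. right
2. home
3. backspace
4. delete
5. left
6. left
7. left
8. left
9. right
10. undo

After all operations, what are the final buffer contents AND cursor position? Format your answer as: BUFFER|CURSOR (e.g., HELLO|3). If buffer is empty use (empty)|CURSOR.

Answer: GWARF|0

Derivation:
After op 1 (right): buf='GWARF' cursor=1
After op 2 (home): buf='GWARF' cursor=0
After op 3 (backspace): buf='GWARF' cursor=0
After op 4 (delete): buf='WARF' cursor=0
After op 5 (left): buf='WARF' cursor=0
After op 6 (left): buf='WARF' cursor=0
After op 7 (left): buf='WARF' cursor=0
After op 8 (left): buf='WARF' cursor=0
After op 9 (right): buf='WARF' cursor=1
After op 10 (undo): buf='GWARF' cursor=0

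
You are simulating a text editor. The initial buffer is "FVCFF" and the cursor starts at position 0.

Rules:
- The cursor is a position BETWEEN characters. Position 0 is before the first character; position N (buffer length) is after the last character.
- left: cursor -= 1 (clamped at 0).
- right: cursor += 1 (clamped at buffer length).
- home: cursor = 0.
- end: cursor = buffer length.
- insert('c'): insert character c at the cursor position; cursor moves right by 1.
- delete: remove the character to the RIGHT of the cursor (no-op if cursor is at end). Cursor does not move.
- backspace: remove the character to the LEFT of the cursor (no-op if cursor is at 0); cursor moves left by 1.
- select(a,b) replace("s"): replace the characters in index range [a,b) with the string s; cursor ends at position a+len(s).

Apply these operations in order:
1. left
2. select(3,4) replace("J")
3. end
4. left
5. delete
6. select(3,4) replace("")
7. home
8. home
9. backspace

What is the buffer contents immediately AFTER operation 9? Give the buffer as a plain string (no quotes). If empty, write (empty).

After op 1 (left): buf='FVCFF' cursor=0
After op 2 (select(3,4) replace("J")): buf='FVCJF' cursor=4
After op 3 (end): buf='FVCJF' cursor=5
After op 4 (left): buf='FVCJF' cursor=4
After op 5 (delete): buf='FVCJ' cursor=4
After op 6 (select(3,4) replace("")): buf='FVC' cursor=3
After op 7 (home): buf='FVC' cursor=0
After op 8 (home): buf='FVC' cursor=0
After op 9 (backspace): buf='FVC' cursor=0

Answer: FVC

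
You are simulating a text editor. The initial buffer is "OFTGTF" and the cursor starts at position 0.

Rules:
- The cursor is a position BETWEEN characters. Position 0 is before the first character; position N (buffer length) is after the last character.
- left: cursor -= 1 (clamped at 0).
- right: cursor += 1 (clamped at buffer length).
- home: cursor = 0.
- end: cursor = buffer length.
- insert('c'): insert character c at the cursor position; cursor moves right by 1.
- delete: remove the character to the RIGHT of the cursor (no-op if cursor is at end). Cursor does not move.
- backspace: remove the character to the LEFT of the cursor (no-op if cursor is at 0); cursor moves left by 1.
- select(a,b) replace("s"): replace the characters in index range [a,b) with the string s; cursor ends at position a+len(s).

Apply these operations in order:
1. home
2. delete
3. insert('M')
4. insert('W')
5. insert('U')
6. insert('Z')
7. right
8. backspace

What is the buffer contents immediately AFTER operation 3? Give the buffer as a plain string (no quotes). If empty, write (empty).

Answer: MFTGTF

Derivation:
After op 1 (home): buf='OFTGTF' cursor=0
After op 2 (delete): buf='FTGTF' cursor=0
After op 3 (insert('M')): buf='MFTGTF' cursor=1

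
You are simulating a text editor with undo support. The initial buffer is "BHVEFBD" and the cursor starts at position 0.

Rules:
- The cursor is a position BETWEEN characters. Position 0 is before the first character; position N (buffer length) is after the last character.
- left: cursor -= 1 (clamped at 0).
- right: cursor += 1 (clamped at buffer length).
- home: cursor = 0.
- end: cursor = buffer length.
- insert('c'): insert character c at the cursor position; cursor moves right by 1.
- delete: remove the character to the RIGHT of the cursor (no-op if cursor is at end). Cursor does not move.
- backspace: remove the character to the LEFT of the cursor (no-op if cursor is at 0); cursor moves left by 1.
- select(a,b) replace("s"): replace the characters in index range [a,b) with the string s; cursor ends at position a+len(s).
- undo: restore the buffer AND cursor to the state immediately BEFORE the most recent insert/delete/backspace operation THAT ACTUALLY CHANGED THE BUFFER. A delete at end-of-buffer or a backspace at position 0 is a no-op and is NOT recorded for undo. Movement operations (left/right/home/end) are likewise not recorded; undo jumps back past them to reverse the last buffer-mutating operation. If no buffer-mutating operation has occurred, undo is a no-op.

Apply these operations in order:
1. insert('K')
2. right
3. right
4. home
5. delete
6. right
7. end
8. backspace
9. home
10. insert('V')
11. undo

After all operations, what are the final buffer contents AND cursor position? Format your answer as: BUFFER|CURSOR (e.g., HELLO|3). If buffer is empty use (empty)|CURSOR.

After op 1 (insert('K')): buf='KBHVEFBD' cursor=1
After op 2 (right): buf='KBHVEFBD' cursor=2
After op 3 (right): buf='KBHVEFBD' cursor=3
After op 4 (home): buf='KBHVEFBD' cursor=0
After op 5 (delete): buf='BHVEFBD' cursor=0
After op 6 (right): buf='BHVEFBD' cursor=1
After op 7 (end): buf='BHVEFBD' cursor=7
After op 8 (backspace): buf='BHVEFB' cursor=6
After op 9 (home): buf='BHVEFB' cursor=0
After op 10 (insert('V')): buf='VBHVEFB' cursor=1
After op 11 (undo): buf='BHVEFB' cursor=0

Answer: BHVEFB|0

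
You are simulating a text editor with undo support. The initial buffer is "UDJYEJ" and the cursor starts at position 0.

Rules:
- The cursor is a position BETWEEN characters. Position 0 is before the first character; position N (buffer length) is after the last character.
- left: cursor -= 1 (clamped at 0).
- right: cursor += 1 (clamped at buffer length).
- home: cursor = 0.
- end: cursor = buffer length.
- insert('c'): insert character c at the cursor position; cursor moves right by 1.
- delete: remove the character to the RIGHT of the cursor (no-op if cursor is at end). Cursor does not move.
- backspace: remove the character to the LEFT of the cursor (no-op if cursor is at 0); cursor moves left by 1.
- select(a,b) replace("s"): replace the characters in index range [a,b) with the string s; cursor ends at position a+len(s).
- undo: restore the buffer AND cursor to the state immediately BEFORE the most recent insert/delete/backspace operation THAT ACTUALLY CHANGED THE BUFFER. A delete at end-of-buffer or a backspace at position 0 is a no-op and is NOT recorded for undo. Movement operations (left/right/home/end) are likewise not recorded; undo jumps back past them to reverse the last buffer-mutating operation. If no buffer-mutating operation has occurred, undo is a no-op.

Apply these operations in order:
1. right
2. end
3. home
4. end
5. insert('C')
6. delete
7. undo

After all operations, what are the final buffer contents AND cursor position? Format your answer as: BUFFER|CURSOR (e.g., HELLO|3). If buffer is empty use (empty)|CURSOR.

Answer: UDJYEJ|6

Derivation:
After op 1 (right): buf='UDJYEJ' cursor=1
After op 2 (end): buf='UDJYEJ' cursor=6
After op 3 (home): buf='UDJYEJ' cursor=0
After op 4 (end): buf='UDJYEJ' cursor=6
After op 5 (insert('C')): buf='UDJYEJC' cursor=7
After op 6 (delete): buf='UDJYEJC' cursor=7
After op 7 (undo): buf='UDJYEJ' cursor=6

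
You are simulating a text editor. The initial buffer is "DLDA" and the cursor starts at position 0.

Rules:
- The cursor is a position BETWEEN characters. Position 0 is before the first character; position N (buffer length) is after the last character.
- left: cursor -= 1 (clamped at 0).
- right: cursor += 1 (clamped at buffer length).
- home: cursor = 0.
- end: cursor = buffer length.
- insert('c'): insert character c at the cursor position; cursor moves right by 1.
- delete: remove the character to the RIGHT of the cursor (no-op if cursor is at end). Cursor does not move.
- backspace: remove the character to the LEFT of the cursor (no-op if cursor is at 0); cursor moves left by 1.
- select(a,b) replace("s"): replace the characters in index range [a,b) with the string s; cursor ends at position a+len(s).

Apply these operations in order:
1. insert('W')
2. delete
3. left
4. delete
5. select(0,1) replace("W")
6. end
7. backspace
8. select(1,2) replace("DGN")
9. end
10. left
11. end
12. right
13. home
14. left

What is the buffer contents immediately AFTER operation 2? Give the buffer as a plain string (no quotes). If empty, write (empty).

After op 1 (insert('W')): buf='WDLDA' cursor=1
After op 2 (delete): buf='WLDA' cursor=1

Answer: WLDA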